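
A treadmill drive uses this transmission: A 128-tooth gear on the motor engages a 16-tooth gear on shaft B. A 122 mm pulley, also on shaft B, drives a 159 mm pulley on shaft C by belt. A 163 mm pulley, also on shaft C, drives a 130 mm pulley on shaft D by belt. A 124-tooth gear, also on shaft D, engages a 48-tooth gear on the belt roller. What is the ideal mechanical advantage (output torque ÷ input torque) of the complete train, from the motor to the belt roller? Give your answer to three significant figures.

Each stage contributes driven/driver: gear mesh 16/128 = 0.125, belt 159/122 = 1.3033, belt 130/163 = 0.79755, gear mesh 48/124 = 0.3871.
Overall: 0.125 × 1.3033 × 0.79755 × 0.3871 = 0.050295.

0.0503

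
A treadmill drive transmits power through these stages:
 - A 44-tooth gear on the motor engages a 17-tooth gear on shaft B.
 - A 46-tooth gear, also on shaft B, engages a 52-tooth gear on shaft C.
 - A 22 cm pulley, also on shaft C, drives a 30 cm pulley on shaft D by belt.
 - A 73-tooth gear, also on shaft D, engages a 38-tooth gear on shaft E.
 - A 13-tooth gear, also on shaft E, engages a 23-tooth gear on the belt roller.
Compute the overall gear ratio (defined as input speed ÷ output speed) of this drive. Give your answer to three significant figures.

Each stage contributes driven/driver: gear mesh 17/44 = 0.38636, gear mesh 52/46 = 1.1304, belt 30/22 = 1.3636, gear mesh 38/73 = 0.52055, gear mesh 23/13 = 1.7692.
Overall: 0.38636 × 1.1304 × 1.3636 × 0.52055 × 1.7692 = 0.54851.

0.549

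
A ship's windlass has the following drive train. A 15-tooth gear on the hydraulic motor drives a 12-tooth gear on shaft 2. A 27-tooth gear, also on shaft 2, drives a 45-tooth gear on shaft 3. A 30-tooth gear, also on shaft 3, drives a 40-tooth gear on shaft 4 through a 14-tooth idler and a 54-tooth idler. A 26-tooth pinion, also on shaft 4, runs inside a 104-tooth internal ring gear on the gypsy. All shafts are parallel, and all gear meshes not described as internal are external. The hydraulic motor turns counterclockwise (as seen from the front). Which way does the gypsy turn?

clockwise

the hydraulic motor → shaft 2: external mesh, 1 reversal → CW.
shaft 2 → shaft 3: external mesh, 1 reversal → CCW.
shaft 3 → shaft 4: driver → idler → idler → driven is 3 external meshes, 3 reversals → CW.
shaft 4 → the gypsy: internal mesh, same direction → CW.
5 reversals in total — an odd number — so the gypsy turns opposite to the hydraulic motor.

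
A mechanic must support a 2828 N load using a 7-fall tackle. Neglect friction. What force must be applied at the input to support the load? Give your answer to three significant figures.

Block-and-tackle MA = number of supporting rope parts = 7.
Effort = load / MA = 2828 / 7 = 404 N.

404 N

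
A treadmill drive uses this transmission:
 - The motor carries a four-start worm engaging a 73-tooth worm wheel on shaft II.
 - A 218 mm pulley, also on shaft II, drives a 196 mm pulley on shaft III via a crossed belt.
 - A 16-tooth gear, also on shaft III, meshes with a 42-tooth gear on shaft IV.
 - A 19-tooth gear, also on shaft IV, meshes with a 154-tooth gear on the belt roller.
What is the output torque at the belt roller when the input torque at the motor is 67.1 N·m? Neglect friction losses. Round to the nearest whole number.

Worm: ratio = 73/4 = 18.25; torque at shaft II = 67.1 × 18.25 = 1224.6 N·m.
Belt: ratio = 196/218 = 0.89908; torque at shaft III = 1224.6 × 0.89908 = 1101 N·m.
Gear mesh: ratio = 42/16 = 2.625; torque at shaft IV = 1101 × 2.625 = 2890.1 N·m.
Gear mesh: ratio = 154/19 = 8.1053; torque at the belt roller = 2890.1 × 8.1053 = 23425 N·m.

23425 N·m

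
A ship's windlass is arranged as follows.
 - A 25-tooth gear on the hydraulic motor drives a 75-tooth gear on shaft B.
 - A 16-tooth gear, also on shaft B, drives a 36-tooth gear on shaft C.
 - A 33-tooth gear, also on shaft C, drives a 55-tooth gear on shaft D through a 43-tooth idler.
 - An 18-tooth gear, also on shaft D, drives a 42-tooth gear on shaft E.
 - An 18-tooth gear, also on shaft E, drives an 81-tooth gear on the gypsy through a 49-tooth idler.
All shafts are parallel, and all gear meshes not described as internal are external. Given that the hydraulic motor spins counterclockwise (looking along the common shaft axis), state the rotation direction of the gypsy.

clockwise

the hydraulic motor → shaft B: external mesh, 1 reversal → CW.
shaft B → shaft C: external mesh, 1 reversal → CCW.
shaft C → shaft D: driver → idler → driven is 2 external meshes, 2 reversals → CCW.
shaft D → shaft E: external mesh, 1 reversal → CW.
shaft E → the gypsy: driver → idler → driven is 2 external meshes, 2 reversals → CW.
7 reversals in total — an odd number — so the gypsy turns opposite to the hydraulic motor.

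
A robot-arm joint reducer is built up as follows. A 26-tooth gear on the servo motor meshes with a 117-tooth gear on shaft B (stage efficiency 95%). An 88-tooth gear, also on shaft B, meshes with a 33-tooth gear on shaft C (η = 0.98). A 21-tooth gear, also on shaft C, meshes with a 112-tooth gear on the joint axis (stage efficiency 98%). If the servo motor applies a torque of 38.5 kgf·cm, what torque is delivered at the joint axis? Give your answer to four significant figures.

316.1 kgf·cm

Gear mesh: ratio = 117/26 = 4.5; torque at shaft B = 38.5 × 4.5 × 0.95 = 164.59 kgf·cm.
Gear mesh: ratio = 33/88 = 0.375; torque at shaft C = 164.59 × 0.375 × 0.98 = 60.486 kgf·cm.
Gear mesh: ratio = 112/21 = 5.3333; torque at the joint axis = 60.486 × 5.3333 × 0.98 = 316.14 kgf·cm.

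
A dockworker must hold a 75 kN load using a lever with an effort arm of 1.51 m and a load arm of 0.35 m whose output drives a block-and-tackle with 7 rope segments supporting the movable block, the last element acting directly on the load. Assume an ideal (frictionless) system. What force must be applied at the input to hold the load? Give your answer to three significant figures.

Lever MA = effort arm / load arm = 1.51/0.35 = 4.3143.
Block-and-tackle MA = number of supporting rope parts = 7.
Combined ideal MA = 4.3143 × 7 = 30.2.
Effort = load / MA = 75 / 30.2 = 2.4834 kN.

2.48 kN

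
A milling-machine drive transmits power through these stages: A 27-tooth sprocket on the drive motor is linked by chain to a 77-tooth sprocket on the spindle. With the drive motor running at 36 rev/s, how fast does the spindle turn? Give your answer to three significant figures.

Chain: ratio = 77/27 = 2.8519, so the spindle turns at 36 / 2.8519 = 12.623 rev/s.

12.6 rev/s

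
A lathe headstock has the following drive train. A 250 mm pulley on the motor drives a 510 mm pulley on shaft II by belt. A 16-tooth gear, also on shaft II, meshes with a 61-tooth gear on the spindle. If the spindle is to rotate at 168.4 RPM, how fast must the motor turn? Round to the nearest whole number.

1310 RPM

Overall ratio R = 2.04 × 3.8125 = 7.7775.
Required input speed = output speed × R = 168.4 × 7.7775 = 1309.7 RPM.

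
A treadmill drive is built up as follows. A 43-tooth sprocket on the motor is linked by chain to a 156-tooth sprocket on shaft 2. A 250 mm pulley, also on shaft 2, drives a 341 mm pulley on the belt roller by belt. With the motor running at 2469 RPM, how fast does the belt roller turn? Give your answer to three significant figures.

499 RPM

Chain: ratio = 156/43 = 3.6279, so shaft 2 turns at 2469 / 3.6279 = 680.56 RPM.
Belt: ratio = 341/250 = 1.364, so the belt roller turns at 680.56 / 1.364 = 498.94 RPM.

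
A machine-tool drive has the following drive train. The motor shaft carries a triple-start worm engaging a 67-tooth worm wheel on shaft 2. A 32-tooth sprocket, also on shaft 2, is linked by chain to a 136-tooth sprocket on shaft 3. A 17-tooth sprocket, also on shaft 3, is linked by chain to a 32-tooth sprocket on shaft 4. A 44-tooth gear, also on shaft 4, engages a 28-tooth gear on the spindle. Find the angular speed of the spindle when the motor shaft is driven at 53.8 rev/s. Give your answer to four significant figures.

the motor shaft → shaft 2 (worm, 67/3): 53.8 ÷ 22.333 = 2.409 rev/s
shaft 2 → shaft 3 (chain, 136/32): 2.409 ÷ 4.25 = 0.56681 rev/s
shaft 3 → shaft 4 (chain, 32/17): 0.56681 ÷ 1.8824 = 0.30112 rev/s
shaft 4 → the spindle (gear mesh, 28/44): 0.30112 ÷ 0.63636 = 0.47319 rev/s

0.4732 rev/s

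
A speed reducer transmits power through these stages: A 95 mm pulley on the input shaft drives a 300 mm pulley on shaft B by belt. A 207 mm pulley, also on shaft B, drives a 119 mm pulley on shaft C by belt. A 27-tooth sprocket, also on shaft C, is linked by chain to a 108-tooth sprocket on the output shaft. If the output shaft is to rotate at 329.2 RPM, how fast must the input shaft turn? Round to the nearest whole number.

2391 RPM

Overall ratio R = 3.1579 × 0.57488 × 4 = 7.2616.
Required input speed = output speed × R = 329.2 × 7.2616 = 2390.5 RPM.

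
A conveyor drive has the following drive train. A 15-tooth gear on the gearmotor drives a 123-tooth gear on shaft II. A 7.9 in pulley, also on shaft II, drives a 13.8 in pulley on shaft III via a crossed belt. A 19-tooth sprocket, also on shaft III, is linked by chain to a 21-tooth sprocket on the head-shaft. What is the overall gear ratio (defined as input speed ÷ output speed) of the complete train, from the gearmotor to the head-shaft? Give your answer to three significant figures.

15.8

Each stage contributes driven/driver: gear mesh 123/15 = 8.2, belt 13.8/7.9 = 1.7468, chain 21/19 = 1.1053.
Overall: 8.2 × 1.7468 × 1.1053 = 15.832.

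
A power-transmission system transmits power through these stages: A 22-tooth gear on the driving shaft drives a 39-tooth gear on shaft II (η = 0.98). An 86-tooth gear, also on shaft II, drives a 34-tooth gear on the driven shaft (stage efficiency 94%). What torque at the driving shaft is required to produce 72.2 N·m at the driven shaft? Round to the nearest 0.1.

Overall ratio R = 1.7727 × 0.39535 = 0.70085; overall efficiency η = 0.98 × 0.94 = 0.9212.
Input torque = output torque / (R × η) = 72.2 / (0.70085 × 0.9212) = 111.83 N·m.

111.8 N·m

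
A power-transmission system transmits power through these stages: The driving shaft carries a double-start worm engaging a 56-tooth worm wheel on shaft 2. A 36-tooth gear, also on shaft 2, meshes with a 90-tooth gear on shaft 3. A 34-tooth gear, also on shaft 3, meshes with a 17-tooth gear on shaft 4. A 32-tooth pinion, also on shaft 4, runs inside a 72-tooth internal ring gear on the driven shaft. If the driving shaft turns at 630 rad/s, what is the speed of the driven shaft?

8 rad/s

worm 56/2 = 28 → 630/28 = 22.5 rad/s
gear mesh 90/36 = 2.5 → 22.5/2.5 = 9 rad/s
gear mesh 17/34 = 0.5 → 9/0.5 = 18 rad/s
internal gear 72/32 = 2.25 → 18/2.25 = 8 rad/s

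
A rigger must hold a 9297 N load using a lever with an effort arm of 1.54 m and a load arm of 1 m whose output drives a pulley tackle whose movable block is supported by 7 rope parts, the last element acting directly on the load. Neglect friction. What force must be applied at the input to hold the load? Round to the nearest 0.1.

Lever MA = effort arm / load arm = 1.54/1 = 1.54.
Block-and-tackle MA = number of supporting rope parts = 7.
Combined ideal MA = 1.54 × 7 = 10.78.
Effort = load / MA = 9297 / 10.78 = 862.43 N.

862.4 N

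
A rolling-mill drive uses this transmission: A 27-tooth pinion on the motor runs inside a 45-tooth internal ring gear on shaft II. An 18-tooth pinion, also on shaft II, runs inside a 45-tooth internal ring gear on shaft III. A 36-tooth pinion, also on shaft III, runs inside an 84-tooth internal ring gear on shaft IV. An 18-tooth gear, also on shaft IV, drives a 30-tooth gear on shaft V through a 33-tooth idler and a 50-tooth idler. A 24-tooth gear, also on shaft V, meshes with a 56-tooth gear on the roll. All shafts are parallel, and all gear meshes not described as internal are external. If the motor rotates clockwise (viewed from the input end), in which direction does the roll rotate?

the motor → shaft II: internal mesh, same direction → CW.
shaft II → shaft III: internal mesh, same direction → CW.
shaft III → shaft IV: internal mesh, same direction → CW.
shaft IV → shaft V: driver → idler → idler → driven is 3 external meshes, 3 reversals → CCW.
shaft V → the roll: external mesh, 1 reversal → CW.
4 reversals in total — an even number — so the roll turns the same way as the motor.

clockwise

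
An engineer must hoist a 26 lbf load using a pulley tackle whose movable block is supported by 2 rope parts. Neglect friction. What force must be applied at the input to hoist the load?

Block-and-tackle MA = number of supporting rope parts = 2.
Effort = load / MA = 26 / 2 = 13 lbf.

13 lbf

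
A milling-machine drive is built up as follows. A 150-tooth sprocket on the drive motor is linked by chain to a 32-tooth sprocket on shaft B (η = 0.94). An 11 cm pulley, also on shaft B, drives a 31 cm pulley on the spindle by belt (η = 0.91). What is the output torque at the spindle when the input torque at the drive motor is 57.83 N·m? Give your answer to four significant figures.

29.74 N·m

chain 32/150 = 0.21333 → τ = 57.83·0.21333·0.94 = 11.597 N·m
belt 31/11 = 2.8182 → τ = 11.597·2.8182·0.91 = 29.741 N·m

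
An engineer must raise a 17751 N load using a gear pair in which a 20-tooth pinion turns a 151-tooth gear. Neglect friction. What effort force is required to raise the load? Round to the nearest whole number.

Gear pair MA = 151/20 = 7.55.
Effort = load / MA = 17751 / 7.55 = 2351.1 N.

2351 N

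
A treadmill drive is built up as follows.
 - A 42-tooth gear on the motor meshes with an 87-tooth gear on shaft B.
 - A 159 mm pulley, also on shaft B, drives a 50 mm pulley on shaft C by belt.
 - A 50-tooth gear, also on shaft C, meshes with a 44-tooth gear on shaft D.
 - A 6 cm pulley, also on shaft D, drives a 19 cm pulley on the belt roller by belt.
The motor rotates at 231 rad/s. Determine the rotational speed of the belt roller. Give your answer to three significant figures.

127 rad/s

Gear mesh: ratio = 87/42 = 2.0714, so shaft B turns at 231 / 2.0714 = 111.52 rad/s.
Belt: ratio = 50/159 = 0.31447, so shaft C turns at 111.52 / 0.31447 = 354.62 rad/s.
Gear mesh: ratio = 44/50 = 0.88, so shaft D turns at 354.62 / 0.88 = 402.98 rad/s.
Belt: ratio = 19/6 = 3.1667, so the belt roller turns at 402.98 / 3.1667 = 127.26 rad/s.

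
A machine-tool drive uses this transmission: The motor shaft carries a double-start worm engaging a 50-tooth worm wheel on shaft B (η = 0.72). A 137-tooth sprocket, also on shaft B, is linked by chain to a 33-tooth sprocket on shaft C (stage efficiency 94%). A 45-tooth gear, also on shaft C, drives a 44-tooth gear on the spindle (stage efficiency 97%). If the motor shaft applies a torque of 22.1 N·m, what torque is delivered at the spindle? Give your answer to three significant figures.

85.4 N·m

After the worm (50/2): 22.1 × 25 × 0.72 = 397.8 N·m
After the chain (33/137): 397.8 × 0.24088 × 0.94 = 90.071 N·m
After the gear mesh (44/45): 90.071 × 0.97778 × 0.97 = 85.428 N·m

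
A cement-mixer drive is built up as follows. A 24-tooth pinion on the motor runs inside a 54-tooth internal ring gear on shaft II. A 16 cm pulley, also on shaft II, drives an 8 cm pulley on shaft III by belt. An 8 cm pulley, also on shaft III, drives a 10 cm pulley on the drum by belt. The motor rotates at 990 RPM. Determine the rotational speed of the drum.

Internal gear: ratio = 54/24 = 2.25, so shaft II turns at 990 / 2.25 = 440 RPM.
Belt: ratio = 8/16 = 0.5, so shaft III turns at 440 / 0.5 = 880 RPM.
Belt: ratio = 10/8 = 1.25, so the drum turns at 880 / 1.25 = 704 RPM.

704 RPM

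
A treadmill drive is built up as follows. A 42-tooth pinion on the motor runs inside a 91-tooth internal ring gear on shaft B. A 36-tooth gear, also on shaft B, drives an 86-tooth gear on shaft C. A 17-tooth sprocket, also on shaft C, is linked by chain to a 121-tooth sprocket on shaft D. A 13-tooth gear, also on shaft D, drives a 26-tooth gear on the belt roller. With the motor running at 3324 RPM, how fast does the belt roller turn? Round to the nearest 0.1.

internal gear 91/42 = 2.1667 → 3324/2.1667 = 1534.2 RPM
gear mesh 86/36 = 2.3889 → 1534.2/2.3889 = 642.2 RPM
chain 121/17 = 7.1176 → 642.2/7.1176 = 90.227 RPM
gear mesh 26/13 = 2 → 90.227/2 = 45.113 RPM

45.1 RPM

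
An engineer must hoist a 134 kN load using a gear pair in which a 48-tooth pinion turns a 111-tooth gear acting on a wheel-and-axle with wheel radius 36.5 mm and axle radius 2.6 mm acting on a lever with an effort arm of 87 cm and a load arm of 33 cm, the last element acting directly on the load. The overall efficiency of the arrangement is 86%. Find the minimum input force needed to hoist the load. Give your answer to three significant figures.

1.82 kN

Gear pair MA = 111/48 = 2.3125.
Wheel-and-axle MA = R/r = 36.5/2.6 = 14.038.
Lever MA = effort arm / load arm = 87/33 = 2.6364.
Combined ideal MA = 2.3125 × 14.038 × 2.6364 = 85.587.
Actual MA = 85.587 × 0.86 = 73.605.
Effort = load / actual MA = 134 / 73.605 = 1.8205 kN.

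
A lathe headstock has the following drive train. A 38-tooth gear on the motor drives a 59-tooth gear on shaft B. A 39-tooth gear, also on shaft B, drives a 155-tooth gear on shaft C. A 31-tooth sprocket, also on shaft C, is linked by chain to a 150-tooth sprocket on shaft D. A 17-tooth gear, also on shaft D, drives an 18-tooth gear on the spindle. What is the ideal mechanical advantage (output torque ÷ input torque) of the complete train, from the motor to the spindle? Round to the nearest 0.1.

31.6

Each stage contributes driven/driver: gear mesh 59/38 = 1.5526, gear mesh 155/39 = 3.9744, chain 150/31 = 4.8387, gear mesh 18/17 = 1.0588.
Overall: 1.5526 × 3.9744 × 4.8387 × 1.0588 = 31.615.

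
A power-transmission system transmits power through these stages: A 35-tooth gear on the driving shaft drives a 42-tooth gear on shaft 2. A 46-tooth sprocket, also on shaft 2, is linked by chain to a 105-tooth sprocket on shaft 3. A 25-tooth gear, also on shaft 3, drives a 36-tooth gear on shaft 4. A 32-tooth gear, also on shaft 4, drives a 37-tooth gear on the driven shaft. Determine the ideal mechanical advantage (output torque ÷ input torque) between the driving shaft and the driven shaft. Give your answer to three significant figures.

Each stage contributes driven/driver: gear mesh 42/35 = 1.2, chain 105/46 = 2.2826, gear mesh 36/25 = 1.44, gear mesh 37/32 = 1.1562.
Overall: 1.2 × 2.2826 × 1.44 × 1.1562 = 4.5607.

4.56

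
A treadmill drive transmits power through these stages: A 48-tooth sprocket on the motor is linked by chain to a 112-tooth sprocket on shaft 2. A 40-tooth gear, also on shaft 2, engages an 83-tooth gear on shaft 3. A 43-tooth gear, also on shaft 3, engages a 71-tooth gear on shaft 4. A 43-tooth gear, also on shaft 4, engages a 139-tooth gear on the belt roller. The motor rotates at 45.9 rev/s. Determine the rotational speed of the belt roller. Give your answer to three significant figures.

1.78 rev/s

the motor → shaft 2 (chain, 112/48): 45.9 ÷ 2.3333 = 19.671 rev/s
shaft 2 → shaft 3 (gear mesh, 83/40): 19.671 ÷ 2.075 = 9.4802 rev/s
shaft 3 → shaft 4 (gear mesh, 71/43): 9.4802 ÷ 1.6512 = 5.7415 rev/s
shaft 4 → the belt roller (gear mesh, 139/43): 5.7415 ÷ 3.2326 = 1.7762 rev/s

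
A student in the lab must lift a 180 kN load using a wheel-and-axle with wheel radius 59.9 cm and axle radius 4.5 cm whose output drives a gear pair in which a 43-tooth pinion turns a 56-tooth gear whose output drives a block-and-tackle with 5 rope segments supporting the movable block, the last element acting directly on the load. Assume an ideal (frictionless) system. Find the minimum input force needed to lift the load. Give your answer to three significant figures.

2.08 kN

Wheel-and-axle MA = R/r = 59.9/4.5 = 13.311.
Gear pair MA = 56/43 = 1.3023.
Block-and-tackle MA = number of supporting rope parts = 5.
Combined ideal MA = 13.311 × 1.3023 × 5 = 86.677.
Effort = load / MA = 180 / 86.677 = 2.0767 kN.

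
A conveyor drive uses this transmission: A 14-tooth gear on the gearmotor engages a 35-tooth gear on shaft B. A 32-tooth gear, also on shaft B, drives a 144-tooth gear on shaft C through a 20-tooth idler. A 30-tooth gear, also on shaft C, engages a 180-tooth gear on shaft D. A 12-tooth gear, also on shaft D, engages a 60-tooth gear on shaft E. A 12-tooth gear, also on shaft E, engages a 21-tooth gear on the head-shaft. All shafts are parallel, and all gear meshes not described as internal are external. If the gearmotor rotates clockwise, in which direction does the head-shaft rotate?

clockwise

the gearmotor → shaft B: external mesh, 1 reversal → CCW.
shaft B → shaft C: driver → idler → driven is 2 external meshes, 2 reversals → CCW.
shaft C → shaft D: external mesh, 1 reversal → CW.
shaft D → shaft E: external mesh, 1 reversal → CCW.
shaft E → the head-shaft: external mesh, 1 reversal → CW.
6 reversals in total — an even number — so the head-shaft turns the same way as the gearmotor.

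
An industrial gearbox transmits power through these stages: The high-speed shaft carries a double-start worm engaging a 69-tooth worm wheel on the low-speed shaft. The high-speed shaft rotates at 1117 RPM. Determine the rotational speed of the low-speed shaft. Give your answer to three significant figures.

the high-speed shaft → the low-speed shaft (worm, 69/2): 1117 ÷ 34.5 = 32.377 RPM

32.4 RPM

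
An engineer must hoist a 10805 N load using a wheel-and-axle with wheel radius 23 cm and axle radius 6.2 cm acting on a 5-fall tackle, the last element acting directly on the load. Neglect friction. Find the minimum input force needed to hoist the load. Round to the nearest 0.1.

Wheel-and-axle MA = R/r = 23/6.2 = 3.7097.
Block-and-tackle MA = number of supporting rope parts = 5.
Combined ideal MA = 3.7097 × 5 = 18.548.
Effort = load / MA = 10805 / 18.548 = 582.53 N.

582.5 N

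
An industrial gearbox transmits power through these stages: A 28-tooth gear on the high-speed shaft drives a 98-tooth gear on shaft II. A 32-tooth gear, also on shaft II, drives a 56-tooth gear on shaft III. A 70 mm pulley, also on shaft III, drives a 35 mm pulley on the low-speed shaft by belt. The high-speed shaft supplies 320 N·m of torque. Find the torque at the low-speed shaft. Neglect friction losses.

Gear mesh: ratio = 98/28 = 3.5; torque at shaft II = 320 × 3.5 = 1120 N·m.
Gear mesh: ratio = 56/32 = 1.75; torque at shaft III = 1120 × 1.75 = 1960 N·m.
Belt: ratio = 35/70 = 0.5; torque at the low-speed shaft = 1960 × 0.5 = 980 N·m.

980 N·m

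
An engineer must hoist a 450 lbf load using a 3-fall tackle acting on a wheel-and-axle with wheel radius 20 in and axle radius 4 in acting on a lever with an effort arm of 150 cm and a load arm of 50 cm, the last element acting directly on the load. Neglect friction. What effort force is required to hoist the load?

Block-and-tackle MA = number of supporting rope parts = 3.
Wheel-and-axle MA = R/r = 20/4 = 5.
Lever MA = effort arm / load arm = 150/50 = 3.
Combined ideal MA = 3 × 5 × 3 = 45.
Effort = load / MA = 450 / 45 = 10 lbf.

10 lbf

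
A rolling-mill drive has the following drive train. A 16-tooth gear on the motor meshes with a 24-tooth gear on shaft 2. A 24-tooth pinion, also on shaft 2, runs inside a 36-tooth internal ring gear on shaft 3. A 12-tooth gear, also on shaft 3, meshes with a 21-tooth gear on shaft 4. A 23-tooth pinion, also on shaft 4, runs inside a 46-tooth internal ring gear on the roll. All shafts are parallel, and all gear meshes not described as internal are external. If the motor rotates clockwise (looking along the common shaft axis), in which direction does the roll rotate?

clockwise

the motor → shaft 2: external mesh, 1 reversal → CCW.
shaft 2 → shaft 3: internal mesh, same direction → CCW.
shaft 3 → shaft 4: external mesh, 1 reversal → CW.
shaft 4 → the roll: internal mesh, same direction → CW.
2 reversals in total — an even number — so the roll turns the same way as the motor.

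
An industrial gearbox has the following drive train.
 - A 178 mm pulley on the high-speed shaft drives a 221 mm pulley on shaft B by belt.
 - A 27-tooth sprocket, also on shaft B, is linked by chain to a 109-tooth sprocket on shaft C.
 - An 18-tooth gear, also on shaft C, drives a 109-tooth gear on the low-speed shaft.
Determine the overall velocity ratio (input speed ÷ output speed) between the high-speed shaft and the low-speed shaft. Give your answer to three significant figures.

30.4

Each stage contributes driven/driver: belt 221/178 = 1.2416, chain 109/27 = 4.037, gear mesh 109/18 = 6.0556.
Overall: 1.2416 × 4.037 × 6.0556 = 30.352.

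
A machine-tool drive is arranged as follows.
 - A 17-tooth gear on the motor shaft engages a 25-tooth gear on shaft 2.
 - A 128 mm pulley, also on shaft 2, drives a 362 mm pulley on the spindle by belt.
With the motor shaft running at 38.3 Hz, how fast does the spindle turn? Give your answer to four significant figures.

9.209 Hz

Gear mesh: ratio = 25/17 = 1.4706, so shaft 2 turns at 38.3 / 1.4706 = 26.044 Hz.
Belt: ratio = 362/128 = 2.8281, so the spindle turns at 26.044 / 2.8281 = 9.2089 Hz.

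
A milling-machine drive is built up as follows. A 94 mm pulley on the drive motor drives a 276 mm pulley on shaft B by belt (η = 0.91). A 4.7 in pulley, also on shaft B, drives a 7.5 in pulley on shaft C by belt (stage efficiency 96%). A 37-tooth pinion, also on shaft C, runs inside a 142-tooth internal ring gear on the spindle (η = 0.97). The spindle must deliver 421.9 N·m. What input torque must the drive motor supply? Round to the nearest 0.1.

27.7 N·m

Overall ratio R = 2.9362 × 1.5957 × 3.8378 = 17.982; overall efficiency η = 0.91 × 0.96 × 0.97 = 0.8474.
Input torque = output torque / (R × η) = 421.9 / (17.982 × 0.8474) = 27.688 N·m.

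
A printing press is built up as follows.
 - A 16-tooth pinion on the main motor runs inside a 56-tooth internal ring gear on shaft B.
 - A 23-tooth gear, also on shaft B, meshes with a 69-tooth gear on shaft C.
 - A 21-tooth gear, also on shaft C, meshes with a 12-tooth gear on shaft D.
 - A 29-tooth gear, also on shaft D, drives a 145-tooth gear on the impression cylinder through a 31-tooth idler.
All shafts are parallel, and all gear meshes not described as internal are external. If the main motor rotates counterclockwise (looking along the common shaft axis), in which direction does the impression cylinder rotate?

counterclockwise

the main motor → shaft B: internal mesh, same direction → CCW.
shaft B → shaft C: external mesh, 1 reversal → CW.
shaft C → shaft D: external mesh, 1 reversal → CCW.
shaft D → the impression cylinder: driver → idler → driven is 2 external meshes, 2 reversals → CCW.
4 reversals in total — an even number — so the impression cylinder turns the same way as the main motor.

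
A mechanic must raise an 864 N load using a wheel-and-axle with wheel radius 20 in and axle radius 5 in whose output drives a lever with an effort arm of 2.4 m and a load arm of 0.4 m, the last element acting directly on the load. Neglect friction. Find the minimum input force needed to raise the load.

Wheel-and-axle MA = R/r = 20/5 = 4.
Lever MA = effort arm / load arm = 2.4/0.4 = 6.
Combined ideal MA = 4 × 6 = 24.
Effort = load / MA = 864 / 24 = 36 N.

36 N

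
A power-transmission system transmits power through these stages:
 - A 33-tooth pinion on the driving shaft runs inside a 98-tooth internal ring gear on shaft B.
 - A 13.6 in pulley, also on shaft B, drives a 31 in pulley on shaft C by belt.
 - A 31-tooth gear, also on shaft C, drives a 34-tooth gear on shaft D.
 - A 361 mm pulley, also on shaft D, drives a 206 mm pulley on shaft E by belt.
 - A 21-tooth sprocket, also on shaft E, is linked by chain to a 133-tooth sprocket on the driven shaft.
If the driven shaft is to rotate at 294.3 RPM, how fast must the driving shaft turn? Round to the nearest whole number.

Overall ratio R = 2.9697 × 2.2794 × 1.0968 × 0.57064 × 6.3333 = 26.831.
Required input speed = output speed × R = 294.3 × 26.831 = 7896.5 RPM.

7897 RPM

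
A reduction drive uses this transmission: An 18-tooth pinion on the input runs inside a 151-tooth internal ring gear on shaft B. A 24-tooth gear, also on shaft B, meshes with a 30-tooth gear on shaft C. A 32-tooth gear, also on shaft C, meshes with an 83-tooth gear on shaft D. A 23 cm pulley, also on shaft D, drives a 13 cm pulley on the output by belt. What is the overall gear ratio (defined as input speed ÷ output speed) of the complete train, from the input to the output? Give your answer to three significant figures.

Each stage contributes driven/driver: internal gear 151/18 = 8.3889, gear mesh 30/24 = 1.25, gear mesh 83/32 = 2.5938, belt 13/23 = 0.56522.
Overall: 8.3889 × 1.25 × 2.5938 × 0.56522 = 15.373.

15.4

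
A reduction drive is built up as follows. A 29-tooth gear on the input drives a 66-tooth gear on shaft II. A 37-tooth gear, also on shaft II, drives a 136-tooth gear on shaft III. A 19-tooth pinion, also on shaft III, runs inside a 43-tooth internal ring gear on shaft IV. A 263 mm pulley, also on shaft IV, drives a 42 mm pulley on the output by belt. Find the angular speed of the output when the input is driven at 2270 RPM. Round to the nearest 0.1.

the input → shaft II (gear mesh, 66/29): 2270 ÷ 2.2759 = 997.42 RPM
shaft II → shaft III (gear mesh, 136/37): 997.42 ÷ 3.6757 = 271.36 RPM
shaft III → shaft IV (internal gear, 43/19): 271.36 ÷ 2.2632 = 119.9 RPM
shaft IV → the output (belt, 42/263): 119.9 ÷ 0.1597 = 750.82 RPM

750.8 RPM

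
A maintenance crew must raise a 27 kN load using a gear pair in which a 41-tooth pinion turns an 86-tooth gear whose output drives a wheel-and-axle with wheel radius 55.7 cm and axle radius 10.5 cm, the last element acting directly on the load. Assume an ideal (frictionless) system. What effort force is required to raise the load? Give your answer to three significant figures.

2.43 kN

Gear pair MA = 86/41 = 2.0976.
Wheel-and-axle MA = R/r = 55.7/10.5 = 5.3048.
Combined ideal MA = 2.0976 × 5.3048 = 11.127.
Effort = load / MA = 27 / 11.127 = 2.4265 kN.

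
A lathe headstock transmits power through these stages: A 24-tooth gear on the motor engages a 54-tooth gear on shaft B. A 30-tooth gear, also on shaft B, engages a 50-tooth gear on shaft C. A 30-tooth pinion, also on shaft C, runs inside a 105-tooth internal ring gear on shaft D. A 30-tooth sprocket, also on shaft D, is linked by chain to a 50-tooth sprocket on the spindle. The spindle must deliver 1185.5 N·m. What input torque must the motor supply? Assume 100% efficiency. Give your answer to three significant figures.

Overall ratio R = 2.25 × 1.6667 × 3.5 × 1.6667 = 21.875.
Input torque = output torque / R = 1185.5 / 21.875 = 54.194 N·m.

54.2 N·m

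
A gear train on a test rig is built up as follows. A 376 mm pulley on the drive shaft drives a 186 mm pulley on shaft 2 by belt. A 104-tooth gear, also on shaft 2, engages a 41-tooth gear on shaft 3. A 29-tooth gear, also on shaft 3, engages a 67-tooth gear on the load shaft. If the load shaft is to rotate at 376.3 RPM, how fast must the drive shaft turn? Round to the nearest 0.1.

Overall ratio R = 0.49468 × 0.39423 × 2.3103 = 0.45056.
Required input speed = output speed × R = 376.3 × 0.45056 = 169.55 RPM.

169.5 RPM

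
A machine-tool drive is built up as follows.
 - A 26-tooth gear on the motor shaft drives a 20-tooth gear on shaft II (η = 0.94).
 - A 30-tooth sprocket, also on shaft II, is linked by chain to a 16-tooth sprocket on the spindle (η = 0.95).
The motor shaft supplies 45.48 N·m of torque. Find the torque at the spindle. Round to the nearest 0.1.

16.7 N·m

Gear mesh: ratio = 20/26 = 0.76923; torque at shaft II = 45.48 × 0.76923 × 0.94 = 32.886 N·m.
Chain: ratio = 16/30 = 0.53333; torque at the spindle = 32.886 × 0.53333 × 0.95 = 16.662 N·m.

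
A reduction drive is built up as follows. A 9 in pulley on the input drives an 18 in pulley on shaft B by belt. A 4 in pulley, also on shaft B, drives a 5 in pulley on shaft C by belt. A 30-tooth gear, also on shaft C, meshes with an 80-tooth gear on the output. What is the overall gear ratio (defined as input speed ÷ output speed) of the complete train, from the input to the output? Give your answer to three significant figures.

Each stage contributes driven/driver: belt 18/9 = 2, belt 5/4 = 1.25, gear mesh 80/30 = 2.6667.
Overall: 2 × 1.25 × 2.6667 = 6.6667.

6.67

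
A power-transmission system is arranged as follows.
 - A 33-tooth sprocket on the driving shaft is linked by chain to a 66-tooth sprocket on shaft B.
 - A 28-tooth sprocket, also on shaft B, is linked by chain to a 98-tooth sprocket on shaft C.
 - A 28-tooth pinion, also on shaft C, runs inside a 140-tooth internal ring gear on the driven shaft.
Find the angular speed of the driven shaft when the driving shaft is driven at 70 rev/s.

the driving shaft → shaft B (chain, 66/33): 70 ÷ 2 = 35 rev/s
shaft B → shaft C (chain, 98/28): 35 ÷ 3.5 = 10 rev/s
shaft C → the driven shaft (internal gear, 140/28): 10 ÷ 5 = 2 rev/s

2 rev/s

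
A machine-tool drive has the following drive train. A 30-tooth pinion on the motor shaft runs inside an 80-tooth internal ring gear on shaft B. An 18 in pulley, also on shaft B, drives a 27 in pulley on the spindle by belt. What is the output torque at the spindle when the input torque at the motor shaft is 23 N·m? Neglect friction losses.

92 N·m

Internal gear: ratio = 80/30 = 2.6667; torque at shaft B = 23 × 2.6667 = 61.333 N·m.
Belt: ratio = 27/18 = 1.5; torque at the spindle = 61.333 × 1.5 = 92 N·m.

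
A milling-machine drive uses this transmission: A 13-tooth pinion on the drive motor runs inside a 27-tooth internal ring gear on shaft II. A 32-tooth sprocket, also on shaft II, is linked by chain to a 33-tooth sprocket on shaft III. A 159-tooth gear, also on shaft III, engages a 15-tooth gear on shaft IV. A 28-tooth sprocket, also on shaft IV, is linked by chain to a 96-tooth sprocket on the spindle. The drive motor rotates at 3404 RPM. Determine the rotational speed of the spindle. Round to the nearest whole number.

4914 RPM

internal gear 27/13 = 2.0769 → 3404/2.0769 = 1639 RPM
chain 33/32 = 1.0312 → 1639/1.0312 = 1589.3 RPM
gear mesh 15/159 = 0.09434 → 1589.3/0.09434 = 16847 RPM
chain 96/28 = 3.4286 → 16847/3.4286 = 4913.6 RPM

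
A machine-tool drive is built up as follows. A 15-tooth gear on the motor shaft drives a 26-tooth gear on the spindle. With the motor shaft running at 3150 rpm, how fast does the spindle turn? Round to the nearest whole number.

1817 rpm

gear mesh 26/15 = 1.7333 → 3150/1.7333 = 1817.3 rpm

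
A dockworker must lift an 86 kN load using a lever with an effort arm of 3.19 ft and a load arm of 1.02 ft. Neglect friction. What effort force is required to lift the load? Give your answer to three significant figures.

Lever MA = effort arm / load arm = 3.19/1.02 = 3.1275.
Effort = load / MA = 86 / 3.1275 = 27.498 kN.

27.5 kN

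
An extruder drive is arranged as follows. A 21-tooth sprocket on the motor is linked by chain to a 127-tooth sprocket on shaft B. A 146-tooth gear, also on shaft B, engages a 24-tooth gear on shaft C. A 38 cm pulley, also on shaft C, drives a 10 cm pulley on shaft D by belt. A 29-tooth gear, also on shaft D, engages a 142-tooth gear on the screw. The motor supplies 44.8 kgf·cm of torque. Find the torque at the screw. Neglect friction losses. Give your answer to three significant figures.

Chain: ratio = 127/21 = 6.0476; torque at shaft B = 44.8 × 6.0476 = 270.93 kgf·cm.
Gear mesh: ratio = 24/146 = 0.16438; torque at shaft C = 270.93 × 0.16438 = 44.537 kgf·cm.
Belt: ratio = 10/38 = 0.26316; torque at shaft D = 44.537 × 0.26316 = 11.72 kgf·cm.
Gear mesh: ratio = 142/29 = 4.8966; torque at the screw = 11.72 × 4.8966 = 57.389 kgf·cm.

57.4 kgf·cm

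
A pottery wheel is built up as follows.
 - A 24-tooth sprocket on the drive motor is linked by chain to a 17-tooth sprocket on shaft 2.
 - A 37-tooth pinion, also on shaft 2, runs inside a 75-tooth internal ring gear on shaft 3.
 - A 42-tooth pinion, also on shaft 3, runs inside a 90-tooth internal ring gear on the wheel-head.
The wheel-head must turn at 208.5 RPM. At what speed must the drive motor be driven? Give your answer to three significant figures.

Overall ratio R = 0.70833 × 2.027 × 2.1429 = 3.0767.
Required input speed = output speed × R = 208.5 × 3.0767 = 641.5 RPM.

641 RPM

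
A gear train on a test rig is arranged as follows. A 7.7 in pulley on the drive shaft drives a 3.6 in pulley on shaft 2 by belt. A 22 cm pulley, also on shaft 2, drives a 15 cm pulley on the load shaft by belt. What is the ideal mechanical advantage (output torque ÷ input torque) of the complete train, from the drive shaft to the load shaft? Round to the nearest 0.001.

Each stage contributes driven/driver: belt 3.6/7.7 = 0.46753, belt 15/22 = 0.68182.
Overall: 0.46753 × 0.68182 = 0.31877.

0.319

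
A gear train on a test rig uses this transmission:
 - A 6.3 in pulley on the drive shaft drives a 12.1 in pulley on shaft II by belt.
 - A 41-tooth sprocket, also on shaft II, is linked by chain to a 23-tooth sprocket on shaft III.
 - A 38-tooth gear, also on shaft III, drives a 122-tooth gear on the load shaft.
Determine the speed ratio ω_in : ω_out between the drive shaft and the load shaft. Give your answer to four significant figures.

3.459

Each stage contributes driven/driver: belt 12.1/6.3 = 1.9206, chain 23/41 = 0.56098, gear mesh 122/38 = 3.2105.
Overall: 1.9206 × 0.56098 × 3.2105 = 3.4591.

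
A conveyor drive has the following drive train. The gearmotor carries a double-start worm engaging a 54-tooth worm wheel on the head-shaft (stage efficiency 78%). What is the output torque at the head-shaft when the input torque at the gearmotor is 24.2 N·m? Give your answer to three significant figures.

510 N·m

Worm: ratio = 54/2 = 27; torque at the head-shaft = 24.2 × 27 × 0.78 = 509.65 N·m.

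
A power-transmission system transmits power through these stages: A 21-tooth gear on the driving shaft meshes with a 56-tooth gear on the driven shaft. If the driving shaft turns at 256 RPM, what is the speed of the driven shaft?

gear mesh 56/21 = 2.6667 → 256/2.6667 = 96 RPM

96 RPM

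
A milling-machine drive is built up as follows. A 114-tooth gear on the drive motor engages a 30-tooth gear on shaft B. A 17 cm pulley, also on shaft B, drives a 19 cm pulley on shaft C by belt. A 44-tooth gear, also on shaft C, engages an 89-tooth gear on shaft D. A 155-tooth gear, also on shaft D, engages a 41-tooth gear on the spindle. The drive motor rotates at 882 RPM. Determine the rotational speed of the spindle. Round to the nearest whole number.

5605 RPM

gear mesh 30/114 = 0.26316 → 882/0.26316 = 3351.6 RPM
belt 19/17 = 1.1176 → 3351.6/1.1176 = 2998.8 RPM
gear mesh 89/44 = 2.0227 → 2998.8/2.0227 = 1482.6 RPM
gear mesh 41/155 = 0.26452 → 1482.6/0.26452 = 5604.8 RPM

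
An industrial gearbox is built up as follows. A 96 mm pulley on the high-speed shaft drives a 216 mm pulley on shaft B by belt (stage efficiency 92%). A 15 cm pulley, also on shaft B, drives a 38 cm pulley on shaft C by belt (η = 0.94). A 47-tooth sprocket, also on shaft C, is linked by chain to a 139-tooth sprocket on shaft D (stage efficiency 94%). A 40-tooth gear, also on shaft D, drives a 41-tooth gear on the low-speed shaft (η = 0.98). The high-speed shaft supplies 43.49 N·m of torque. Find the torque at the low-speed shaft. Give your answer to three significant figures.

belt 216/96 = 2.25 → τ = 43.49·2.25·0.92 = 90.024 N·m
belt 38/15 = 2.5333 → τ = 90.024·2.5333·0.94 = 214.38 N·m
chain 139/47 = 2.9574 → τ = 214.38·2.9574·0.94 = 595.97 N·m
gear mesh 41/40 = 1.025 → τ = 595.97·1.025·0.98 = 598.65 N·m

599 N·m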